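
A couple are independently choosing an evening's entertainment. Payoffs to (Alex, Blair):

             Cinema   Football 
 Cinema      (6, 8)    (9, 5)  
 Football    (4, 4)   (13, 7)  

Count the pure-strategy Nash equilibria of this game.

2

Both Cinema: Alex gets 6 (best alternative 4); Blair gets 8 (best alternative 5). Neither deviates — NE.
Both Football: Alex gets 13 (best alternative 9); Blair gets 7 (best alternative 4). Neither deviates — NE.
(Football, Cinema) is not a NE: Alex would switch to Cinema (6 > 4).
No other cell survives both best-response checks, so there are 2 pure NE.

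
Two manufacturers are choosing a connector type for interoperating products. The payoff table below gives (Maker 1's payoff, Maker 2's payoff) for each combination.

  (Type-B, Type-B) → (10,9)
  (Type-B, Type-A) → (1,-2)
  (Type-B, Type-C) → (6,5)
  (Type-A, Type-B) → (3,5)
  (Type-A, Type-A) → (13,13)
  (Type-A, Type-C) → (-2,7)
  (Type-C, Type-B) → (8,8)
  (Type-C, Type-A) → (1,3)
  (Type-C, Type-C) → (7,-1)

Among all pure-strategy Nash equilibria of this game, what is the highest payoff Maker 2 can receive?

13

Both Type-B is a pure NE (Maker 1: 10 ≥ 8; Maker 2: 9 ≥ 5). Maker 2 gets 9.
Both Type-A is a pure NE (Maker 1: 13 ≥ 1; Maker 2: 13 ≥ 7). Maker 2 gets 13.
Every other cell has a profitable deviation for at least one player. Highest of {9, 13} is 13.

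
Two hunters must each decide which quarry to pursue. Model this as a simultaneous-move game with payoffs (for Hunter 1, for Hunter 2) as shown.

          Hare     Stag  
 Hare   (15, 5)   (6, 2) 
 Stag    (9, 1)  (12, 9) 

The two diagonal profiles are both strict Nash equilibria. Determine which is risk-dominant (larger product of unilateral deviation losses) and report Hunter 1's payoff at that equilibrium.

12

At both Hare: Hunter 1 loses 15 − 9 = 6 by deviating; Hunter 2 loses 5 − 2 = 3. Product = 6·3 = 18.
At both Stag: Hunter 1 loses 12 − 6 = 6 by deviating; Hunter 2 loses 9 − 1 = 8. Product = 6·8 = 48.
48 > 18, so both Stag is risk-dominant. Hunter 1's payoff there is 12.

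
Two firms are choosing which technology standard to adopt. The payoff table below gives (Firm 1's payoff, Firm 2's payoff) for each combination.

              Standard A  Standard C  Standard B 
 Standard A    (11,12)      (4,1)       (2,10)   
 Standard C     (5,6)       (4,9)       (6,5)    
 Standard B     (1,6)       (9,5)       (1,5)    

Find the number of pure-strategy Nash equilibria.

1

Both Standard A: Firm 1 gets 11 (best alternative 5); Firm 2 gets 12 (best alternative 10). Neither deviates — NE.
Both Standard B is not a NE: Firm 1 would switch to Standard C (6 > 1).
No other cell survives both best-response checks, so there is 1 pure NE.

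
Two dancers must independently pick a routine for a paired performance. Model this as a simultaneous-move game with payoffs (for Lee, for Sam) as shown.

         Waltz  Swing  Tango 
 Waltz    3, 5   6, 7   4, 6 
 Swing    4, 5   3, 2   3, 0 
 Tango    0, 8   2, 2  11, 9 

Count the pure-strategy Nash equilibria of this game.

3

(Waltz, Swing): Lee gets 6 (best alternative 3); Sam gets 7 (best alternative 6). Neither deviates — NE.
(Swing, Waltz): Lee gets 4 (best alternative 3); Sam gets 5 (best alternative 2). Neither deviates — NE.
Both Tango: Lee gets 11 (best alternative 4); Sam gets 9 (best alternative 8). Neither deviates — NE.
Both Waltz is not a NE: Lee would switch to Swing (4 > 3).
No other cell survives both best-response checks, so there are 3 pure NE.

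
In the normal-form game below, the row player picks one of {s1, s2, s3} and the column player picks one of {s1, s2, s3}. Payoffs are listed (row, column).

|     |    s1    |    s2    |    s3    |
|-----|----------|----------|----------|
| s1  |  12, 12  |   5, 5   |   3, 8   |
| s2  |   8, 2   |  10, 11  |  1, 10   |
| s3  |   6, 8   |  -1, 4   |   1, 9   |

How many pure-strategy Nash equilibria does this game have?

2

Both s1: the row player gets 12 (best alternative 8); the column player gets 12 (best alternative 8). Neither deviates — NE.
Both s2: the row player gets 10 (best alternative 5); the column player gets 11 (best alternative 10). Neither deviates — NE.
Both s3 is not a NE: the row player would switch to s1 (3 > 1).
No other cell survives both best-response checks, so there are 2 pure NE.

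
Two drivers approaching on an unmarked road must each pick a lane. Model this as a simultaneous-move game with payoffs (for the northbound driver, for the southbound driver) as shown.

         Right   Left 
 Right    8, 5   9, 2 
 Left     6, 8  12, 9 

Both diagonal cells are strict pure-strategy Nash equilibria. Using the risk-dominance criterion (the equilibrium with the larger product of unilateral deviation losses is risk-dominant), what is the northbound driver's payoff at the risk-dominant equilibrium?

At both Right: the northbound driver loses 8 − 6 = 2 by deviating; the southbound driver loses 5 − 2 = 3. Product = 2·3 = 6.
At both Left: the northbound driver loses 12 − 9 = 3 by deviating; the southbound driver loses 9 − 8 = 1. Product = 3·1 = 3.
6 > 3, so both Right is risk-dominant. The northbound driver's payoff there is 8.

8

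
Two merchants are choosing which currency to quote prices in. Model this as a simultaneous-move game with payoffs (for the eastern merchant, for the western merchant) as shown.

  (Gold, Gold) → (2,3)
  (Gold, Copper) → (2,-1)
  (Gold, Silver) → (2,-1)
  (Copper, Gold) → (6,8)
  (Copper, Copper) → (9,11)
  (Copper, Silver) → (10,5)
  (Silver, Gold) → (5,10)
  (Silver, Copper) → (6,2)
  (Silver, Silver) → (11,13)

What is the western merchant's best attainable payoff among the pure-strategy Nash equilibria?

Both Copper is a pure NE (the eastern merchant: 9 ≥ 6; the western merchant: 11 ≥ 8). The western merchant gets 11.
Both Silver is a pure NE (the eastern merchant: 11 ≥ 10; the western merchant: 13 ≥ 10). The western merchant gets 13.
Every other cell has a profitable deviation for at least one player. Highest of {11, 13} is 13.

13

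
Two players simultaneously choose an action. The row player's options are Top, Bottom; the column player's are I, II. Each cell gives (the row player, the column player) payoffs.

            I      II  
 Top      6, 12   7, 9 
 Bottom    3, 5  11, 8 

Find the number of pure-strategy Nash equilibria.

2

(Top, I): the row player gets 6 (best alternative 3); the column player gets 12 (best alternative 9). Neither deviates — NE.
(Bottom, II): the row player gets 11 (best alternative 7); the column player gets 8 (best alternative 5). Neither deviates — NE.
(Bottom, I) is not a NE: the row player would switch to Top (6 > 3).
No other cell survives both best-response checks, so there are 2 pure NE.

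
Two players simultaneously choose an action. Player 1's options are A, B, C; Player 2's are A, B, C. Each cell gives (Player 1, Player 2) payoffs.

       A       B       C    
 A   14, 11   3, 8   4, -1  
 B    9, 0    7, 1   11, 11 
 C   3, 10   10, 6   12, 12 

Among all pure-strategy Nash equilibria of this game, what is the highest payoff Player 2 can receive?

Both A is a pure NE (Player 1: 14 ≥ 9; Player 2: 11 ≥ 8). Player 2 gets 11.
Both C is a pure NE (Player 1: 12 ≥ 11; Player 2: 12 ≥ 10). Player 2 gets 12.
Every other cell has a profitable deviation for at least one player. Highest of {11, 12} is 12.

12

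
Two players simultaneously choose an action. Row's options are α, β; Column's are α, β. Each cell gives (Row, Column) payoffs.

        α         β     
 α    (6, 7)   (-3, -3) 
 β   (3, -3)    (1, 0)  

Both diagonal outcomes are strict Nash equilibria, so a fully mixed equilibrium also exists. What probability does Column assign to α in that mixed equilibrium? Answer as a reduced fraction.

Column's mix q on α must make Row indifferent between α and β.
Row's payoff from α: 6q + (-3)(1−q). From β: 3q + 1(1−q).
Set equal: 3q = 4(1−q) → q = 4/7.

4/7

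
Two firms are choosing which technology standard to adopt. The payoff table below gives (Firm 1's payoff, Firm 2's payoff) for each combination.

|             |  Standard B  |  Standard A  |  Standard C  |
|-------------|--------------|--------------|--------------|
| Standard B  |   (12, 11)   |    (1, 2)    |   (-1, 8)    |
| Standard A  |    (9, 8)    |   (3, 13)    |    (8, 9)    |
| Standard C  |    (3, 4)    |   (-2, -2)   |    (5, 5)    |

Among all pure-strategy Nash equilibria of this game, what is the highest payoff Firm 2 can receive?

13

Both Standard B is a pure NE (Firm 1: 12 ≥ 9; Firm 2: 11 ≥ 8). Firm 2 gets 11.
Both Standard A is a pure NE (Firm 1: 3 ≥ 1; Firm 2: 13 ≥ 9). Firm 2 gets 13.
Every other cell has a profitable deviation for at least one player. Highest of {11, 13} is 13.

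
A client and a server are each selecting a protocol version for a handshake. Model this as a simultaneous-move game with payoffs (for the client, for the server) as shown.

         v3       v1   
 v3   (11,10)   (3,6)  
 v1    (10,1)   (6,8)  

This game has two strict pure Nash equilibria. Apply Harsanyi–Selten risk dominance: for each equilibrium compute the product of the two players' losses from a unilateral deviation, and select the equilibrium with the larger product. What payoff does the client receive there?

At both v3: the client loses 11 − 10 = 1 by deviating; the server loses 10 − 6 = 4. Product = 1·4 = 4.
At both v1: the client loses 6 − 3 = 3 by deviating; the server loses 8 − 1 = 7. Product = 3·7 = 21.
21 > 4, so both v1 is risk-dominant. The client's payoff there is 6.

6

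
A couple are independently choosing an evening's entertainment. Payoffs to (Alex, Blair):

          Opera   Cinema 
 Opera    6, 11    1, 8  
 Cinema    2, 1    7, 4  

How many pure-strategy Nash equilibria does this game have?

Both Opera: Alex gets 6 (best alternative 2); Blair gets 11 (best alternative 8). Neither deviates — NE.
Both Cinema: Alex gets 7 (best alternative 1); Blair gets 4 (best alternative 1). Neither deviates — NE.
(Opera, Cinema) is not a NE: Alex would switch to Cinema (7 > 1).
No other cell survives both best-response checks, so there are 2 pure NE.

2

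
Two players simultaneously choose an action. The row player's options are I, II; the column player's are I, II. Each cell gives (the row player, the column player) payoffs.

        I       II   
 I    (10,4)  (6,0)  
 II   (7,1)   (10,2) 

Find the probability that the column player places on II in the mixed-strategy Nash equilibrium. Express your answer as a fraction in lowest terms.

3/7

The column player's mix q on I must make the row player indifferent between I and II.
The row player's payoff from I: 10q + 6(1−q). From II: 7q + 10(1−q).
Set equal: 3q = 4(1−q) → q = 4/7.
Probability on II is 1 − 4/7 = 3/7.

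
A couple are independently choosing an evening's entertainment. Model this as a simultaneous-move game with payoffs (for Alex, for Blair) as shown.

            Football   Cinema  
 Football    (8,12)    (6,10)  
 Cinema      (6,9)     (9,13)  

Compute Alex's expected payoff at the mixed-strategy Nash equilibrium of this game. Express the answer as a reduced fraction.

Blair mixes with probability q on Football, chosen so Alex is indifferent: 8q + 6(1−q) = 6q + 9(1−q) gives q = 3/5.
Alex's expected payoff (from either row, since indifferent) is 8·3/5 + 6·2/5 = 36/5.

36/5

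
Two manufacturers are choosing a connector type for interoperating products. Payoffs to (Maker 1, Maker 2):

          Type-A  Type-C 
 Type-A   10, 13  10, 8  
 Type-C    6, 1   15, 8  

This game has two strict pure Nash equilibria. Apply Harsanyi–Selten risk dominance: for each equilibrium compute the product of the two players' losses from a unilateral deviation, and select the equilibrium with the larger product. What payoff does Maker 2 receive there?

8

At both Type-A: Maker 1 loses 10 − 6 = 4 by deviating; Maker 2 loses 13 − 8 = 5. Product = 4·5 = 20.
At both Type-C: Maker 1 loses 15 − 10 = 5 by deviating; Maker 2 loses 8 − 1 = 7. Product = 5·7 = 35.
35 > 20, so both Type-C is risk-dominant. Maker 2's payoff there is 8.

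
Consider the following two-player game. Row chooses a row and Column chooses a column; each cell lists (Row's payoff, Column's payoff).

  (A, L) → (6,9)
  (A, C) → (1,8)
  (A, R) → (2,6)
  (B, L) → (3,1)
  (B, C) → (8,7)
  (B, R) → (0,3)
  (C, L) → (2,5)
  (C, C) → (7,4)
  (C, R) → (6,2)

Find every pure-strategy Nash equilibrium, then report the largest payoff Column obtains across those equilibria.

9

(A, L) is a pure NE (Row: 6 ≥ 3; Column: 9 ≥ 8). Column gets 9.
(B, C) is a pure NE (Row: 8 ≥ 7; Column: 7 ≥ 3). Column gets 7.
Every other cell has a profitable deviation for at least one player. Highest of {9, 7} is 9.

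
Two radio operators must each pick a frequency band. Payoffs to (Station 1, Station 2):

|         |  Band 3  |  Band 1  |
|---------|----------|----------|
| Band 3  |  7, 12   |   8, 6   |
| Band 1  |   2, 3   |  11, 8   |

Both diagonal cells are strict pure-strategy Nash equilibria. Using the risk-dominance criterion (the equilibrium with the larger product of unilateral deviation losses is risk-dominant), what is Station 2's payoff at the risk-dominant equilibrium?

12

At both Band 3: Station 1 loses 7 − 2 = 5 by deviating; Station 2 loses 12 − 6 = 6. Product = 5·6 = 30.
At both Band 1: Station 1 loses 11 − 8 = 3 by deviating; Station 2 loses 8 − 3 = 5. Product = 3·5 = 15.
30 > 15, so both Band 3 is risk-dominant. Station 2's payoff there is 12.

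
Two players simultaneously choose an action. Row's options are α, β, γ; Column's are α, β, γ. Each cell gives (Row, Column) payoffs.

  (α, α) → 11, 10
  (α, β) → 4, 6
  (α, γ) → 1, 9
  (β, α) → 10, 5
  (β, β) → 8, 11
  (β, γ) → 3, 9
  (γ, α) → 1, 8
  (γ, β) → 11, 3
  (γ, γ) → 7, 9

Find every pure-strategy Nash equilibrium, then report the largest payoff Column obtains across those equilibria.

Both α is a pure NE (Row: 11 ≥ 10; Column: 10 ≥ 9). Column gets 10.
Both γ is a pure NE (Row: 7 ≥ 3; Column: 9 ≥ 8). Column gets 9.
Every other cell has a profitable deviation for at least one player. Highest of {10, 9} is 10.

10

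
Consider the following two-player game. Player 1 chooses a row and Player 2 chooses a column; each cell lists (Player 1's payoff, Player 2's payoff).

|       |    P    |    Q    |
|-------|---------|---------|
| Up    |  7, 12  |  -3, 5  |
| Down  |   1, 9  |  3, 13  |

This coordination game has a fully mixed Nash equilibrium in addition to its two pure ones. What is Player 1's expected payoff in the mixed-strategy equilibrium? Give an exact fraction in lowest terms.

Player 2 mixes with probability q on P, chosen so Player 1 is indifferent: 7q + (-3)(1−q) = 1q + 3(1−q) gives q = 1/2.
Player 1's expected payoff (from either row, since indifferent) is 7·1/2 + (-3)·1/2 = 2.

2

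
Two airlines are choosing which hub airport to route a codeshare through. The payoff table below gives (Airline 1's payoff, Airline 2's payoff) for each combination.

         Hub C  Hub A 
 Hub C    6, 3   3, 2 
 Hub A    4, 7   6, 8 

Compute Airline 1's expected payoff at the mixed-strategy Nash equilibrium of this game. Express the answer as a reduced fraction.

24/5

Airline 2 mixes with probability q on Hub C, chosen so Airline 1 is indifferent: 6q + 3(1−q) = 4q + 6(1−q) gives q = 3/5.
Airline 1's expected payoff (from either row, since indifferent) is 6·3/5 + 3·2/5 = 24/5.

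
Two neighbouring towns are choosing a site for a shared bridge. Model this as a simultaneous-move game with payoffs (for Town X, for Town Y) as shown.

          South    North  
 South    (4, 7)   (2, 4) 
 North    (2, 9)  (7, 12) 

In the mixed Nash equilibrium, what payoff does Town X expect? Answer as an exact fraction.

24/7

Town Y mixes with probability q on South, chosen so Town X is indifferent: 4q + 2(1−q) = 2q + 7(1−q) gives q = 5/7.
Town X's expected payoff (from either row, since indifferent) is 4·5/7 + 2·2/7 = 24/7.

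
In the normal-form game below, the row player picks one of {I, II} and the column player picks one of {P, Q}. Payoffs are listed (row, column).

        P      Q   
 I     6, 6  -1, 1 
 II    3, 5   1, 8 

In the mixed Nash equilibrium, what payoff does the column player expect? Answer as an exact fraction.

The row player mixes with probability p on I, chosen so the column player is indifferent: 6p + 5(1−p) = 1p + 8(1−p) gives p = 3/8.
The column player's expected payoff is 6·3/8 + 5·5/8 = 43/8.

43/8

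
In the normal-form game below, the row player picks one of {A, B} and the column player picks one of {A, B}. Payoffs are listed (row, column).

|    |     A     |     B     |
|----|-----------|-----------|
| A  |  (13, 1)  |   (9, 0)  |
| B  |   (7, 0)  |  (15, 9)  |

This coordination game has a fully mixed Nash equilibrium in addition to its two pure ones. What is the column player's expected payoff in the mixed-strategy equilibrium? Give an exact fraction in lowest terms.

The row player mixes with probability p on A, chosen so the column player is indifferent: 1p + 0(1−p) = 0p + 9(1−p) gives p = 9/10.
The column player's expected payoff is 1·9/10 + 0·1/10 = 9/10.

9/10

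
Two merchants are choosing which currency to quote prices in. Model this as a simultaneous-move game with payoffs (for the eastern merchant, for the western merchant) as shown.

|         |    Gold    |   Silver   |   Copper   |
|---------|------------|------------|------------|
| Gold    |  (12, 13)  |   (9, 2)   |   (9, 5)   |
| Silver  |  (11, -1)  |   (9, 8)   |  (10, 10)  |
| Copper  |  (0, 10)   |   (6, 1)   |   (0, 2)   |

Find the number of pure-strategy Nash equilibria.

Both Gold: the eastern merchant gets 12 (best alternative 11); the western merchant gets 13 (best alternative 5). Neither deviates — NE.
(Silver, Copper): the eastern merchant gets 10 (best alternative 9); the western merchant gets 10 (best alternative 8). Neither deviates — NE.
Both Silver is not a NE: the western merchant would switch to Copper (10 > 8).
No other cell survives both best-response checks, so there are 2 pure NE.

2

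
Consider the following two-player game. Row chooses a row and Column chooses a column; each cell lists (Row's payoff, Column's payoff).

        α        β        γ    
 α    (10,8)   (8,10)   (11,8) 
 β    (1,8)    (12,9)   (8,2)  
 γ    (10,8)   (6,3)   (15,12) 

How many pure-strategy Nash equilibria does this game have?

2

Both β: Row gets 12 (best alternative 8); Column gets 9 (best alternative 8). Neither deviates — NE.
Both γ: Row gets 15 (best alternative 11); Column gets 12 (best alternative 8). Neither deviates — NE.
Both α is not a NE: Column would switch to β (10 > 8).
No other cell survives both best-response checks, so there are 2 pure NE.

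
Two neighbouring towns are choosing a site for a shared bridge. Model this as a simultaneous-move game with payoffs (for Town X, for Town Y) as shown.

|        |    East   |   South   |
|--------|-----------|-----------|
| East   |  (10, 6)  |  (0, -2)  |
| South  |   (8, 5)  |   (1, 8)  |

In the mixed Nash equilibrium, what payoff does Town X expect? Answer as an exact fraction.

Town Y mixes with probability q on East, chosen so Town X is indifferent: 10q + 0(1−q) = 8q + 1(1−q) gives q = 1/3.
Town X's expected payoff (from either row, since indifferent) is 10·1/3 + 0·2/3 = 10/3.

10/3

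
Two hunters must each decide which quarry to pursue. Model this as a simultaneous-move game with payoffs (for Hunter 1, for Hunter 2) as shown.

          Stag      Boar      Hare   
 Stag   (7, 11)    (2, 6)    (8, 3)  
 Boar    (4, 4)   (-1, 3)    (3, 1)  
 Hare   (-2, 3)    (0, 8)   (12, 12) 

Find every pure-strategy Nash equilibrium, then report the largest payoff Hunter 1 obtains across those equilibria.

12

Both Stag is a pure NE (Hunter 1: 7 ≥ 4; Hunter 2: 11 ≥ 6). Hunter 1 gets 7.
Both Hare is a pure NE (Hunter 1: 12 ≥ 8; Hunter 2: 12 ≥ 8). Hunter 1 gets 12.
Every other cell has a profitable deviation for at least one player. Highest of {7, 12} is 12.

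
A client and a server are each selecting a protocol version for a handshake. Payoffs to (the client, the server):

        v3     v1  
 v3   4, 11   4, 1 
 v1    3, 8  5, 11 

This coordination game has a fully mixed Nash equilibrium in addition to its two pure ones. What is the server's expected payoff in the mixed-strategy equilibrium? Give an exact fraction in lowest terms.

113/13

The client mixes with probability p on v3, chosen so the server is indifferent: 11p + 8(1−p) = 1p + 11(1−p) gives p = 3/13.
The server's expected payoff is 11·3/13 + 8·10/13 = 113/13.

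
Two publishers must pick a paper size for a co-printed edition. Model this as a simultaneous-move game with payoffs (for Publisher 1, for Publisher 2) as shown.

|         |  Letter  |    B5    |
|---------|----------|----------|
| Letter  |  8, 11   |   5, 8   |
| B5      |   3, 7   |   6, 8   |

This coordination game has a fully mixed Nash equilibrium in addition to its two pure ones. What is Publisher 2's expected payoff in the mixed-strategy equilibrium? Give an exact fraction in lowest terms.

8

Publisher 1 mixes with probability p on Letter, chosen so Publisher 2 is indifferent: 11p + 7(1−p) = 8p + 8(1−p) gives p = 1/4.
Publisher 2's expected payoff is 11·1/4 + 7·3/4 = 8.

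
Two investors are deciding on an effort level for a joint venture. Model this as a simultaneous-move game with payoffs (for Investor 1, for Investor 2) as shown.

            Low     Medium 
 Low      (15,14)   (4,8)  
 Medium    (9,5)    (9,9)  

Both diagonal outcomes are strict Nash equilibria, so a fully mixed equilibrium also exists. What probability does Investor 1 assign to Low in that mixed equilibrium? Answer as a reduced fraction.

Investor 1's mix p on Low must make Investor 2 indifferent between Low and Medium.
Investor 2's payoff from Low: 14p + 5(1−p). From Medium: 8p + 9(1−p).
Set equal: 6p = 4(1−p) → p = 4/10 = 2/5.

2/5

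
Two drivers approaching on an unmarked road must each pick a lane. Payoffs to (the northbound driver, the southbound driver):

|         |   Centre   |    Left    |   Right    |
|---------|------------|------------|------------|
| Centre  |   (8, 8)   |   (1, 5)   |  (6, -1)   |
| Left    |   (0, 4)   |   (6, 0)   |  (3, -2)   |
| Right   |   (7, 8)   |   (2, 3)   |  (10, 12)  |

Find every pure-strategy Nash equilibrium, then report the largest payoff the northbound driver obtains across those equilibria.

Both Centre is a pure NE (the northbound driver: 8 ≥ 7; the southbound driver: 8 ≥ 5). The northbound driver gets 8.
Both Right is a pure NE (the northbound driver: 10 ≥ 6; the southbound driver: 12 ≥ 8). The northbound driver gets 10.
Every other cell has a profitable deviation for at least one player. Highest of {8, 10} is 10.

10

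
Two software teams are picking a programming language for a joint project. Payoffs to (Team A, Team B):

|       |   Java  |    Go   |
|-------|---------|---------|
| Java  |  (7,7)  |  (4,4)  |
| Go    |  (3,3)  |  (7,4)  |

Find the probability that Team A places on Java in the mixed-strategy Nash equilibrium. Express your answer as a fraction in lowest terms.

Team A's mix p on Java must make Team B indifferent between Java and Go.
Team B's payoff from Java: 7p + 3(1−p). From Go: 4p + 4(1−p).
Set equal: 3p = 1(1−p) → p = 1/4.

1/4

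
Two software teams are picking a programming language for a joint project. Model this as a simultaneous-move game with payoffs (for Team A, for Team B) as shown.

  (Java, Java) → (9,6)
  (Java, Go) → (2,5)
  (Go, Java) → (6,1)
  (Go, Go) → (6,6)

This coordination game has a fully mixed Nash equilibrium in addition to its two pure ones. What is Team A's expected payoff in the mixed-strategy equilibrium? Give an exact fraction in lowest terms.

6

Team B mixes with probability q on Java, chosen so Team A is indifferent: 9q + 2(1−q) = 6q + 6(1−q) gives q = 4/7.
Team A's expected payoff (from either row, since indifferent) is 9·4/7 + 2·3/7 = 6.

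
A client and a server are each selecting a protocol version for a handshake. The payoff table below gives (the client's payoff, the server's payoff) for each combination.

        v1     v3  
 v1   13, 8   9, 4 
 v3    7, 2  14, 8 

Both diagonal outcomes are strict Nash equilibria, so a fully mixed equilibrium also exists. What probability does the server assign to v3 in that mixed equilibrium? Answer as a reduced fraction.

The server's mix q on v1 must make the client indifferent between v1 and v3.
The client's payoff from v1: 13q + 9(1−q). From v3: 7q + 14(1−q).
Set equal: 6q = 5(1−q) → q = 5/11.
Probability on v3 is 1 − 5/11 = 6/11.

6/11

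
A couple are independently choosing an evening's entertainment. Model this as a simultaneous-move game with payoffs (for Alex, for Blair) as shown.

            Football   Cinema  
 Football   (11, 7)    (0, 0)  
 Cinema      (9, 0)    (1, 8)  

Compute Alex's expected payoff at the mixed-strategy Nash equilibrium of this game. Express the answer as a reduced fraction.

11/3

Blair mixes with probability q on Football, chosen so Alex is indifferent: 11q + 0(1−q) = 9q + 1(1−q) gives q = 1/3.
Alex's expected payoff (from either row, since indifferent) is 11·1/3 + 0·2/3 = 11/3.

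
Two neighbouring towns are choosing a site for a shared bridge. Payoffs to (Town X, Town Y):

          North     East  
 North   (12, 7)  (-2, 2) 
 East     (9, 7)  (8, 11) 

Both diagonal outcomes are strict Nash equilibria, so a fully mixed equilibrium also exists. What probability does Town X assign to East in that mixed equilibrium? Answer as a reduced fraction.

5/9

Town X's mix p on North must make Town Y indifferent between North and East.
Town Y's payoff from North: 7p + 7(1−p). From East: 2p + 11(1−p).
Set equal: 5p = 4(1−p) → p = 4/9.
Probability on East is 1 − 4/9 = 5/9.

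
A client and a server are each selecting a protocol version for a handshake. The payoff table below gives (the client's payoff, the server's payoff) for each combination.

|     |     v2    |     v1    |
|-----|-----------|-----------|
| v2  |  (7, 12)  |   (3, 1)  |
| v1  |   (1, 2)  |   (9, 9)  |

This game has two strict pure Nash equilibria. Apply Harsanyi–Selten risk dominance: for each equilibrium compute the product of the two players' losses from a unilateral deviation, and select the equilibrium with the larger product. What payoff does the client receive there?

At both v2: the client loses 7 − 1 = 6 by deviating; the server loses 12 − 1 = 11. Product = 6·11 = 66.
At both v1: the client loses 9 − 3 = 6 by deviating; the server loses 9 − 2 = 7. Product = 6·7 = 42.
66 > 42, so both v2 is risk-dominant. The client's payoff there is 7.

7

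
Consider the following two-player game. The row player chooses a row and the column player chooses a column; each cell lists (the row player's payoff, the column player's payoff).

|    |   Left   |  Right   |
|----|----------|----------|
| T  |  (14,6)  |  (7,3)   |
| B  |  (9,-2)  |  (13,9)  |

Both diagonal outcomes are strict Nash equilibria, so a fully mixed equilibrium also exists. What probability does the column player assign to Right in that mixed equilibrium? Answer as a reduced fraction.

5/11

The column player's mix q on Left must make the row player indifferent between T and B.
The row player's payoff from T: 14q + 7(1−q). From B: 9q + 13(1−q).
Set equal: 5q = 6(1−q) → q = 6/11.
Probability on Right is 1 − 6/11 = 5/11.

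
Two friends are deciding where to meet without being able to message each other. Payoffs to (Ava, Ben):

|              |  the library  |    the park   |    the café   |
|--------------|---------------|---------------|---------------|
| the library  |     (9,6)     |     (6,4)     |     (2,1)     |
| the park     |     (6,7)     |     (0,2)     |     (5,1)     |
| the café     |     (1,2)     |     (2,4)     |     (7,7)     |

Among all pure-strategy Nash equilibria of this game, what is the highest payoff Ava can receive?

9

Both the library is a pure NE (Ava: 9 ≥ 6; Ben: 6 ≥ 4). Ava gets 9.
Both the café is a pure NE (Ava: 7 ≥ 5; Ben: 7 ≥ 4). Ava gets 7.
Every other cell has a profitable deviation for at least one player. Highest of {9, 7} is 9.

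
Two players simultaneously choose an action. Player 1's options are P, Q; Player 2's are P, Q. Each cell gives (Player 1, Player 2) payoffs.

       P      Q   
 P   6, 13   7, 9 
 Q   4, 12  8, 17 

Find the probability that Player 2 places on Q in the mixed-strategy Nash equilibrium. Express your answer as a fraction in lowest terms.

Player 2's mix q on P must make Player 1 indifferent between P and Q.
Player 1's payoff from P: 6q + 7(1−q). From Q: 4q + 8(1−q).
Set equal: 2q = 1(1−q) → q = 1/3.
Probability on Q is 1 − 1/3 = 2/3.

2/3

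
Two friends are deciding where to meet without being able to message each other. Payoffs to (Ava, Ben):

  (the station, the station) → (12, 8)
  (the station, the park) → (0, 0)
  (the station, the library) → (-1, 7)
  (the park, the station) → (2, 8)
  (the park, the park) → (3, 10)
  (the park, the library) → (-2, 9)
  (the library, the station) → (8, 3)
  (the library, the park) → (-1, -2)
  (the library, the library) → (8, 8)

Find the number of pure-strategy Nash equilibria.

Both the station: Ava gets 12 (best alternative 8); Ben gets 8 (best alternative 7). Neither deviates — NE.
Both the park: Ava gets 3 (best alternative 0); Ben gets 10 (best alternative 9). Neither deviates — NE.
Both the library: Ava gets 8 (best alternative -1); Ben gets 8 (best alternative 3). Neither deviates — NE.
(the library, the park) is not a NE: Ava would switch to the park (3 > -1).
No other cell survives both best-response checks, so there are 3 pure NE.

3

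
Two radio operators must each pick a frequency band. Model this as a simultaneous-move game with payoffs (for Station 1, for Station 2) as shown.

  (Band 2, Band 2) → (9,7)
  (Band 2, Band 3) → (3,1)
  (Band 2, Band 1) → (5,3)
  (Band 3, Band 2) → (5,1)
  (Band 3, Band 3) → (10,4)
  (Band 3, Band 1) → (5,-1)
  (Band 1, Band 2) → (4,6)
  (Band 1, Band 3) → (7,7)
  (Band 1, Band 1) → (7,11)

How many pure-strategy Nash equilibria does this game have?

Both Band 2: Station 1 gets 9 (best alternative 5); Station 2 gets 7 (best alternative 3). Neither deviates — NE.
Both Band 3: Station 1 gets 10 (best alternative 7); Station 2 gets 4 (best alternative 1). Neither deviates — NE.
Both Band 1: Station 1 gets 7 (best alternative 5); Station 2 gets 11 (best alternative 7). Neither deviates — NE.
(Band 1, Band 3) is not a NE: Station 1 would switch to Band 3 (10 > 7).
No other cell survives both best-response checks, so there are 3 pure NE.

3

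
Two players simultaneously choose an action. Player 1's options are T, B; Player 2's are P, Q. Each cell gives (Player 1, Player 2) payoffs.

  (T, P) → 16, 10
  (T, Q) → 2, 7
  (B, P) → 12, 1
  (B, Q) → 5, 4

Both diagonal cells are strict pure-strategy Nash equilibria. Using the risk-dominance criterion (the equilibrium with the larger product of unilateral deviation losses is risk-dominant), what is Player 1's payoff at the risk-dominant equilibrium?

16

At (T, P): Player 1 loses 16 − 12 = 4 by deviating; Player 2 loses 10 − 7 = 3. Product = 4·3 = 12.
At (B, Q): Player 1 loses 5 − 2 = 3 by deviating; Player 2 loses 4 − 1 = 3. Product = 3·3 = 9.
12 > 9, so (T, P) is risk-dominant. Player 1's payoff there is 16.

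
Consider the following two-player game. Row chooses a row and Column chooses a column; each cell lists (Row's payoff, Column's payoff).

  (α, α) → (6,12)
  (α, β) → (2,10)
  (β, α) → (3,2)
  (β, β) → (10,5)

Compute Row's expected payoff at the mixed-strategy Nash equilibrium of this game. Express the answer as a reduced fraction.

Column mixes with probability q on α, chosen so Row is indifferent: 6q + 2(1−q) = 3q + 10(1−q) gives q = 8/11.
Row's expected payoff (from either row, since indifferent) is 6·8/11 + 2·3/11 = 54/11.

54/11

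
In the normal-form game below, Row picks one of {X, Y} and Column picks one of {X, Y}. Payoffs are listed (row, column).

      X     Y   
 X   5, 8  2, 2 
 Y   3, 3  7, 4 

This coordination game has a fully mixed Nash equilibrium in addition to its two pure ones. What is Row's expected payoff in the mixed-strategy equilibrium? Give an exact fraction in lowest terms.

29/7

Column mixes with probability q on X, chosen so Row is indifferent: 5q + 2(1−q) = 3q + 7(1−q) gives q = 5/7.
Row's expected payoff (from either row, since indifferent) is 5·5/7 + 2·2/7 = 29/7.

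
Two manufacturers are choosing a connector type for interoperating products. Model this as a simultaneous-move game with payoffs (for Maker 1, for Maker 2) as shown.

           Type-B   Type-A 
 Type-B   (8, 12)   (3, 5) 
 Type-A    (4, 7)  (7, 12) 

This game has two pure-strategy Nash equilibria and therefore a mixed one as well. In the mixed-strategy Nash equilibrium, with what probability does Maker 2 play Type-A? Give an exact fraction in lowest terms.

Maker 2's mix q on Type-B must make Maker 1 indifferent between Type-B and Type-A.
Maker 1's payoff from Type-B: 8q + 3(1−q). From Type-A: 4q + 7(1−q).
Set equal: 4q = 4(1−q) → q = 4/8 = 1/2.
Probability on Type-A is 1 − 1/2 = 1/2.

1/2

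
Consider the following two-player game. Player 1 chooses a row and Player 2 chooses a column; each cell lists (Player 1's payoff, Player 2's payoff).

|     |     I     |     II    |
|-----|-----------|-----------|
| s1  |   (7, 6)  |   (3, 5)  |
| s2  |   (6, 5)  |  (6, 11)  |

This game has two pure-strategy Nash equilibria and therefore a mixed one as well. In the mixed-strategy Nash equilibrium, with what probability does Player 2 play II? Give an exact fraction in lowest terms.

Player 2's mix q on I must make Player 1 indifferent between s1 and s2.
Player 1's payoff from s1: 7q + 3(1−q). From s2: 6q + 6(1−q).
Set equal: 1q = 3(1−q) → q = 3/4.
Probability on II is 1 − 3/4 = 1/4.

1/4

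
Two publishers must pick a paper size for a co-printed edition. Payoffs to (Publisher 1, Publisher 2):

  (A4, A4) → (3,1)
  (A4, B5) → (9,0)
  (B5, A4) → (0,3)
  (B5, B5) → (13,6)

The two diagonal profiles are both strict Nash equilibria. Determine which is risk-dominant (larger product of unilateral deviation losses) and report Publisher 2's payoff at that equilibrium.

6

At both A4: Publisher 1 loses 3 − 0 = 3 by deviating; Publisher 2 loses 1 − 0 = 1. Product = 3·1 = 3.
At both B5: Publisher 1 loses 13 − 9 = 4 by deviating; Publisher 2 loses 6 − 3 = 3. Product = 4·3 = 12.
12 > 3, so both B5 is risk-dominant. Publisher 2's payoff there is 6.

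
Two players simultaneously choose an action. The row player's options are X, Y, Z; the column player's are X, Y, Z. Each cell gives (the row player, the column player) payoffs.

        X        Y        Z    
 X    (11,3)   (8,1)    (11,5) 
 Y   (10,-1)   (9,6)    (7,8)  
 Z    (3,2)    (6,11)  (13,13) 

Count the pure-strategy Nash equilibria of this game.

Both Z: the row player gets 13 (best alternative 11); the column player gets 13 (best alternative 11). Neither deviates — NE.
Both Y is not a NE: the column player would switch to Z (8 > 6).
No other cell survives both best-response checks, so there is 1 pure NE.

1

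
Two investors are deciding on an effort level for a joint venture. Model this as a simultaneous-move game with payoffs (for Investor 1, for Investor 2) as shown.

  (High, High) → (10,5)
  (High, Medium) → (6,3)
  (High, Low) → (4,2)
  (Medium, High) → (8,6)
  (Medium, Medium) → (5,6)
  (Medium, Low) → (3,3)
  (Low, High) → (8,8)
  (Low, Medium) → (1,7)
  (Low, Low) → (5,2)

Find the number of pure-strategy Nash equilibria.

1

Both High: Investor 1 gets 10 (best alternative 8); Investor 2 gets 5 (best alternative 3). Neither deviates — NE.
Both Low is not a NE: Investor 2 would switch to High (8 > 2).
No other cell survives both best-response checks, so there is 1 pure NE.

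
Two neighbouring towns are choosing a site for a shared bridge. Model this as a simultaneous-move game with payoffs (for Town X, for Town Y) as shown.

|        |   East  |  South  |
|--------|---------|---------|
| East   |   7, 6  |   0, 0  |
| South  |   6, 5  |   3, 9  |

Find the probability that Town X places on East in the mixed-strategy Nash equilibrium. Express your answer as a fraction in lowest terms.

2/5

Town X's mix p on East must make Town Y indifferent between East and South.
Town Y's payoff from East: 6p + 5(1−p). From South: 0p + 9(1−p).
Set equal: 6p = 4(1−p) → p = 4/10 = 2/5.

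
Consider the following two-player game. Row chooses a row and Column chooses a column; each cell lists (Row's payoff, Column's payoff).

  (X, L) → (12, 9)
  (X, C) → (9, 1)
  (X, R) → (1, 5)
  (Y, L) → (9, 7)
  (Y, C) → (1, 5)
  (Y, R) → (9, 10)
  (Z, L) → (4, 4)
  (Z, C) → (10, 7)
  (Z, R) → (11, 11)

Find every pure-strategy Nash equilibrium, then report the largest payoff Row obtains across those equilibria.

12

(X, L) is a pure NE (Row: 12 ≥ 9; Column: 9 ≥ 5). Row gets 12.
(Z, R) is a pure NE (Row: 11 ≥ 9; Column: 11 ≥ 7). Row gets 11.
Every other cell has a profitable deviation for at least one player. Highest of {12, 11} is 12.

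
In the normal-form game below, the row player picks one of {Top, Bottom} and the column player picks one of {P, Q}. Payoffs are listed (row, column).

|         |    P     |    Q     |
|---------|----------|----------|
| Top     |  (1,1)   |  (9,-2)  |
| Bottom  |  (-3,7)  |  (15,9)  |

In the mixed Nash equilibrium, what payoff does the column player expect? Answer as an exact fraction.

The row player mixes with probability p on Top, chosen so the column player is indifferent: 1p + 7(1−p) = (-2)p + 9(1−p) gives p = 2/5.
The column player's expected payoff is 1·2/5 + 7·3/5 = 23/5.

23/5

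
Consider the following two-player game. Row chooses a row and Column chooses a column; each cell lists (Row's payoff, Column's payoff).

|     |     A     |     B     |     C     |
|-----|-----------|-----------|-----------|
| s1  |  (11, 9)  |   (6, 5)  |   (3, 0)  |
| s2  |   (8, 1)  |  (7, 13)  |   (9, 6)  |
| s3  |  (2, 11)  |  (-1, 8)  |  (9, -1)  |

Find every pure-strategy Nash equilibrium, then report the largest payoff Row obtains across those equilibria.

(s1, A) is a pure NE (Row: 11 ≥ 8; Column: 9 ≥ 5). Row gets 11.
(s2, B) is a pure NE (Row: 7 ≥ 6; Column: 13 ≥ 6). Row gets 7.
Every other cell has a profitable deviation for at least one player. Highest of {11, 7} is 11.

11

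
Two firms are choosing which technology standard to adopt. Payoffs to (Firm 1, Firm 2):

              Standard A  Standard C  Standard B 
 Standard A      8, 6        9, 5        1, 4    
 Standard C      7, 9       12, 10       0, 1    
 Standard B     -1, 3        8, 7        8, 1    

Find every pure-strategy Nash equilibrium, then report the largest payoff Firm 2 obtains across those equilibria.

Both Standard A is a pure NE (Firm 1: 8 ≥ 7; Firm 2: 6 ≥ 5). Firm 2 gets 6.
Both Standard C is a pure NE (Firm 1: 12 ≥ 9; Firm 2: 10 ≥ 9). Firm 2 gets 10.
Every other cell has a profitable deviation for at least one player. Highest of {6, 10} is 10.

10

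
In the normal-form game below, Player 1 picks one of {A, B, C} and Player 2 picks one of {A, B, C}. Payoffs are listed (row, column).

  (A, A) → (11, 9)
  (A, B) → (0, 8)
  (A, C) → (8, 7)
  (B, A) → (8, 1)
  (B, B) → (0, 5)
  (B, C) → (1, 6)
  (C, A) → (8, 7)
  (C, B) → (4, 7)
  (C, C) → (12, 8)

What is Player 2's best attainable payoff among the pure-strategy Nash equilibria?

Both A is a pure NE (Player 1: 11 ≥ 8; Player 2: 9 ≥ 8). Player 2 gets 9.
Both C is a pure NE (Player 1: 12 ≥ 8; Player 2: 8 ≥ 7). Player 2 gets 8.
Every other cell has a profitable deviation for at least one player. Highest of {9, 8} is 9.

9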